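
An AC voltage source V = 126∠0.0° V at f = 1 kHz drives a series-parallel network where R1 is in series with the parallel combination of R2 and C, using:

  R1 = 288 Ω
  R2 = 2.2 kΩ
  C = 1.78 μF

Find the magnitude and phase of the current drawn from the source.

Step 1 — Angular frequency: ω = 2π·f = 2π·1000 = 6283 rad/s.
Step 2 — Component impedances:
  R1: Z = R = 288 Ω
  R2: Z = R = 2200 Ω
  C: Z = 1/(jωC) = -j/(ω·C) = 0 - j89.41 Ω
Step 3 — Parallel branch: R2 || C = 1/(1/R2 + 1/C) = 3.628 - j89.27 Ω.
Step 4 — Series with R1: Z_total = R1 + (R2 || C) = 291.6 - j89.27 Ω = 305∠-17.0° Ω.
Step 5 — Source phasor: V = 126∠0.0° V = 126 V.
Step 6 — Ohm's law: I = V / Z_total = (126) / (291.6 - j89.27) = 0.395 + j0.1209 A.
Step 7 — Convert to polar: |I| = 0.4131 A, ∠I = 17.0°.

I = 0.4131∠17.0° A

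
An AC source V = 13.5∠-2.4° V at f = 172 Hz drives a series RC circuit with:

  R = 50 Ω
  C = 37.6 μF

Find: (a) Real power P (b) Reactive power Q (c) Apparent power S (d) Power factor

Step 1 — Angular frequency: ω = 2π·f = 2π·172 = 1081 rad/s.
Step 2 — Component impedances:
  R: Z = R = 50 Ω
  C: Z = 1/(jωC) = -j/(ω·C) = 0 - j24.61 Ω
Step 3 — Series combination: Z_total = R + C = 50 - j24.61 Ω = 55.73∠-26.2° Ω.
Step 4 — Source phasor: V = 13.5∠-2.4° V = 13.49 - j0.5653 V.
Step 5 — Current: I = V / Z = 0.2216 + j0.09778 A = 0.2422∠23.8° A.
Step 6 — Complex power: S = V·I* = 2.934 - j1.444 VA.
Step 7 — Real power: P = Re(S) = 2.934 W.
Step 8 — Reactive power: Q = Im(S) = -1.444 VAR.
Step 9 — Apparent power: |S| = 3.27 VA.
Step 10 — Power factor: PF = P/|S| = 0.8972 (leading).

(a) P = 2.934 W  (b) Q = -1.444 VAR  (c) S = 3.27 VA  (d) PF = 0.8972 (leading)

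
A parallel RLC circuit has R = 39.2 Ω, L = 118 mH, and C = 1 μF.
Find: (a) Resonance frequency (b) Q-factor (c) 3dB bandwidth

Step 1 — Resonance: ω₀ = 1/√(LC) = 1/√(0.118·1e-06) = 2911 rad/s.
Step 2 — f₀ = ω₀/(2π) = 463.3 Hz.
Step 3 — Parallel Q: Q = R/(ω₀L) = 39.2/(2911·0.118) = 0.1141.
Step 4 — Bandwidth: Δω = ω₀/Q = 2.551e+04 rad/s; BW = Δω/(2π) = 4060 Hz.

(a) f₀ = 463.3 Hz  (b) Q = 0.1141  (c) BW = 4060 Hz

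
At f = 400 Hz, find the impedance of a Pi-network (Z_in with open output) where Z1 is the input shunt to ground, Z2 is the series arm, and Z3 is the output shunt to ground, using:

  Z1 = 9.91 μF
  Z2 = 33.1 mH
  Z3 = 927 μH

Step 1 — Angular frequency: ω = 2π·f = 2π·400 = 2513 rad/s.
Step 2 — Component impedances:
  Z1: Z = 1/(jωC) = -j/(ω·C) = 0 - j40.15 Ω
  Z2: Z = jωL = j·2513·0.0331 = 0 + j83.19 Ω
  Z3: Z = jωL = j·2513·0.000927 = 0 + j2.33 Ω
Step 3 — With open output, the series arm Z2 and the output shunt Z3 appear in series to ground: Z2 + Z3 = 0 + j85.52 Ω.
Step 4 — Parallel with input shunt Z1: Z_in = Z1 || (Z2 + Z3) = 0 - j75.68 Ω = 75.68∠-90.0° Ω.

Z = 0 - j75.68 Ω = 75.68∠-90.0° Ω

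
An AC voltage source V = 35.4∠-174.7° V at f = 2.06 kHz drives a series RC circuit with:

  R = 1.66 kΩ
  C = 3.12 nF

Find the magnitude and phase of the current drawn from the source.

Step 1 — Angular frequency: ω = 2π·f = 2π·2060 = 1.294e+04 rad/s.
Step 2 — Component impedances:
  R: Z = R = 1660 Ω
  C: Z = 1/(jωC) = -j/(ω·C) = 0 - j2.476e+04 Ω
Step 3 — Series combination: Z_total = R + C = 1660 - j2.476e+04 Ω = 2.482e+04∠-86.2° Ω.
Step 4 — Source phasor: V = 35.4∠-174.7° V = -35.25 - j3.27 V.
Step 5 — Ohm's law: I = V / Z_total = (-35.25 - j3.27) / (1660 - j2.476e+04) = 3.646e-05 - j0.001426 A.
Step 6 — Convert to polar: |I| = 0.001426 A, ∠I = -88.5°.

I = 0.001426∠-88.5° A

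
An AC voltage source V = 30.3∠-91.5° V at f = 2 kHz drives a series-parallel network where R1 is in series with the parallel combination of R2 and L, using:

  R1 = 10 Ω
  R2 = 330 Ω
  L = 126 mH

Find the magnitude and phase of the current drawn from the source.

Step 1 — Angular frequency: ω = 2π·f = 2π·2000 = 1.257e+04 rad/s.
Step 2 — Component impedances:
  R1: Z = R = 10 Ω
  R2: Z = R = 330 Ω
  L: Z = jωL = j·1.257e+04·0.126 = 0 + j1583 Ω
Step 3 — Parallel branch: R2 || L = 1/(1/R2 + 1/L) = 316.3 + j65.91 Ω.
Step 4 — Series with R1: Z_total = R1 + (R2 || L) = 326.3 + j65.91 Ω = 332.9∠11.4° Ω.
Step 5 — Source phasor: V = 30.3∠-91.5° V = -0.7932 - j30.29 V.
Step 6 — Ohm's law: I = V / Z_total = (-0.7932 - j30.29) / (326.3 + j65.91) = -0.02036 - j0.08873 A.
Step 7 — Convert to polar: |I| = 0.09103 A, ∠I = -102.9°.

I = 0.09103∠-102.9° A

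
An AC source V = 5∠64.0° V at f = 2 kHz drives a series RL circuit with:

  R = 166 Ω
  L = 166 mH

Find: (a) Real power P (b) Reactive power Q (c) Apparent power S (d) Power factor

Step 1 — Angular frequency: ω = 2π·f = 2π·2000 = 1.257e+04 rad/s.
Step 2 — Component impedances:
  R: Z = R = 166 Ω
  L: Z = jωL = j·1.257e+04·0.166 = 0 + j2086 Ω
Step 3 — Series combination: Z_total = R + L = 166 + j2086 Ω = 2093∠85.5° Ω.
Step 4 — Source phasor: V = 5∠64.0° V = 2.192 + j4.494 V.
Step 5 — Current: I = V / Z = 0.002224 - j0.0008738 A = 0.002389∠-21.5° A.
Step 6 — Complex power: S = V·I* = 0.0009477 + j0.01191 VA.
Step 7 — Real power: P = Re(S) = 0.0009477 W.
Step 8 — Reactive power: Q = Im(S) = 0.01191 VAR.
Step 9 — Apparent power: |S| = 0.01195 VA.
Step 10 — Power factor: PF = P/|S| = 0.07933 (lagging).

(a) P = 0.0009477 W  (b) Q = 0.01191 VAR  (c) S = 0.01195 VA  (d) PF = 0.07933 (lagging)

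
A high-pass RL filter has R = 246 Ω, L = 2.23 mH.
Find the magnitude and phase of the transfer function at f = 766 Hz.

Step 1 — Angular frequency: ω = 2π·766 = 4813 rad/s.
Step 2 — Transfer function: H(jω) = jωL/(R + jωL).
Step 3 — Numerator jωL = j·10.73; denominator R + jωL = 246 + j10.73.
Step 4 — H = 0.0019 + j0.04355.
Step 5 — Magnitude: |H| = 0.04359 (-27.2 dB); phase: φ = 87.5°.

|H| = 0.04359 (-27.2 dB), φ = 87.5°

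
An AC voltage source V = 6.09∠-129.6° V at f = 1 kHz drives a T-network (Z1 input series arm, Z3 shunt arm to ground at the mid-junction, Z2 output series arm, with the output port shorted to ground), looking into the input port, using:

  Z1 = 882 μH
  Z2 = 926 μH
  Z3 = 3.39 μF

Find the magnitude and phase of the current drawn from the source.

Step 1 — Angular frequency: ω = 2π·f = 2π·1000 = 6283 rad/s.
Step 2 — Component impedances:
  Z1: Z = jωL = j·6283·0.000882 = 0 + j5.542 Ω
  Z2: Z = jωL = j·6283·0.000926 = 0 + j5.818 Ω
  Z3: Z = 1/(jωC) = -j/(ω·C) = 0 - j46.95 Ω
Step 3 — With the output port shorted to ground, the output series arm Z2 runs from the junction to ground; the shunt arm Z3 also runs from the junction to ground. They appear in parallel: Z3 || Z2 = 0 + j6.641 Ω.
Step 4 — Series with input arm Z1: Z_in = Z1 + (Z3 || Z2) = 0 + j12.18 Ω = 12.18∠90.0° Ω.
Step 5 — Source phasor: V = 6.09∠-129.6° V = -3.882 - j4.692 V.
Step 6 — Ohm's law: I = V / Z_total = (-3.882 - j4.692) / (0 + j12.18) = -0.3852 + j0.3186 A.
Step 7 — Convert to polar: |I| = 0.4999 A, ∠I = 140.4°.

I = 0.4999∠140.4° A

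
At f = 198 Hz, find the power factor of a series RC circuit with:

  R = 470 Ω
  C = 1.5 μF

Step 1 — Angular frequency: ω = 2π·f = 2π·198 = 1244 rad/s.
Step 2 — Component impedances:
  R: Z = R = 470 Ω
  C: Z = 1/(jωC) = -j/(ω·C) = 0 - j535.9 Ω
Step 3 — Series combination: Z_total = R + C = 470 - j535.9 Ω = 712.8∠-48.7° Ω.
Step 4 — Power factor: PF = cos(φ) = Re(Z)/|Z| = 470/712.8 = 0.6594.
Step 5 — Type: Im(Z) = -535.9 ⇒ leading (phase φ = -48.7°).

PF = 0.6594 (leading, φ = -48.7°)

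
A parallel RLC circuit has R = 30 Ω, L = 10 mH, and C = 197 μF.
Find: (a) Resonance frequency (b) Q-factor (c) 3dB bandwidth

Step 1 — Resonance: ω₀ = 1/√(LC) = 1/√(0.01·0.000197) = 712.5 rad/s.
Step 2 — f₀ = ω₀/(2π) = 113.4 Hz.
Step 3 — Parallel Q: Q = R/(ω₀L) = 30/(712.5·0.01) = 4.211.
Step 4 — Bandwidth: Δω = ω₀/Q = 169.2 rad/s; BW = Δω/(2π) = 26.93 Hz.

(a) f₀ = 113.4 Hz  (b) Q = 4.211  (c) BW = 26.93 Hz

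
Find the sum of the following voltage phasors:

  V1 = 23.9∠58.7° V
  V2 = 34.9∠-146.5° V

Step 1 — Convert each phasor to rectangular form:
  V1 = 23.9·(cos(58.7°) + j·sin(58.7°)) = 12.42 + j20.42 V
  V2 = 34.9·(cos(-146.5°) + j·sin(-146.5°)) = -29.1 - j19.26 V
Step 2 — Sum components: V_total = -16.69 + j1.159 V.
Step 3 — Convert to polar: |V_total| = 16.73 V, ∠V_total = 176.0°.

V_total = 16.73∠176.0° V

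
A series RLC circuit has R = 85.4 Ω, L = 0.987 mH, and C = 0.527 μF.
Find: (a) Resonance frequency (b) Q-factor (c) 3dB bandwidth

Step 1 — Resonance: ω₀ = 1/√(LC) = 1/√(0.000987·5.27e-07) = 4.385e+04 rad/s.
Step 2 — f₀ = ω₀/(2π) = 6978 Hz.
Step 3 — Series Q: Q = ω₀L/R = 4.385e+04·0.000987/85.4 = 0.5068.
Step 4 — Bandwidth: Δω = ω₀/Q = 8.652e+04 rad/s; BW = Δω/(2π) = 1.377e+04 Hz.

(a) f₀ = 6978 Hz  (b) Q = 0.5068  (c) BW = 1.377e+04 Hz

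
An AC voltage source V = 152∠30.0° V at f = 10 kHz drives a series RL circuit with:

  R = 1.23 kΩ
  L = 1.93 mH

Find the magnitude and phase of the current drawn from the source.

Step 1 — Angular frequency: ω = 2π·f = 2π·1e+04 = 6.283e+04 rad/s.
Step 2 — Component impedances:
  R: Z = R = 1230 Ω
  L: Z = jωL = j·6.283e+04·0.00193 = 0 + j121.3 Ω
Step 3 — Series combination: Z_total = R + L = 1230 + j121.3 Ω = 1236∠5.6° Ω.
Step 4 — Source phasor: V = 152∠30.0° V = 131.6 + j76 V.
Step 5 — Ohm's law: I = V / Z_total = (131.6 + j76) / (1230 + j121.3) = 0.112 + j0.05074 A.
Step 6 — Convert to polar: |I| = 0.123 A, ∠I = 24.4°.

I = 0.123∠24.4° A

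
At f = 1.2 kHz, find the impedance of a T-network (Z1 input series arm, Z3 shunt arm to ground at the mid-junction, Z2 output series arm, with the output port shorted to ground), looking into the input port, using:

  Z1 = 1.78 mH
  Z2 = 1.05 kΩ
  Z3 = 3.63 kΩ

Step 1 — Angular frequency: ω = 2π·f = 2π·1200 = 7540 rad/s.
Step 2 — Component impedances:
  Z1: Z = jωL = j·7540·0.00178 = 0 + j13.42 Ω
  Z2: Z = R = 1050 Ω
  Z3: Z = R = 3630 Ω
Step 3 — With the output port shorted to ground, the output series arm Z2 runs from the junction to ground; the shunt arm Z3 also runs from the junction to ground. They appear in parallel: Z3 || Z2 = 814.4 Ω.
Step 4 — Series with input arm Z1: Z_in = Z1 + (Z3 || Z2) = 814.4 + j13.42 Ω = 814.5∠0.9° Ω.

Z = 814.4 + j13.42 Ω = 814.5∠0.9° Ω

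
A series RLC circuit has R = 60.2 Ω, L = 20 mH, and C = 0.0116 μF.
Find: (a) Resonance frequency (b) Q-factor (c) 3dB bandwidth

Step 1 — Resonance condition Im(Z)=0 gives ω₀ = 1/√(LC).
Step 2 — ω₀ = 1/√(0.02·1.16e-08) = 6.565e+04 rad/s.
Step 3 — f₀ = ω₀/(2π) = 1.045e+04 Hz.
Step 4 — Series Q: Q = ω₀L/R = 6.565e+04·0.02/60.2 = 21.81.
Step 5 — 3dB bandwidth: Δω = ω₀/Q = 3010 rad/s; BW = Δω/(2π) = 479.1 Hz.

(a) f₀ = 1.045e+04 Hz  (b) Q = 21.81  (c) BW = 479.1 Hz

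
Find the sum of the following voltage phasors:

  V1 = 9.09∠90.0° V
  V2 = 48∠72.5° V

Step 1 — Convert each phasor to rectangular form:
  V1 = 9.09·(cos(90.0°) + j·sin(90.0°)) = 0 + j9.09 V
  V2 = 48·(cos(72.5°) + j·sin(72.5°)) = 14.43 + j45.78 V
Step 2 — Sum components: V_total = 14.43 + j54.87 V.
Step 3 — Convert to polar: |V_total| = 56.74 V, ∠V_total = 75.3°.

V_total = 56.74∠75.3° V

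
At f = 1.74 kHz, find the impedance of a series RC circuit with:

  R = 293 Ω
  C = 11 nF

Step 1 — Angular frequency: ω = 2π·f = 2π·1740 = 1.093e+04 rad/s.
Step 2 — Component impedances:
  R: Z = R = 293 Ω
  C: Z = 1/(jωC) = -j/(ω·C) = 0 - j8315 Ω
Step 3 — Series combination: Z_total = R + C = 293 - j8315 Ω = 8320∠-88.0° Ω.

Z = 293 - j8315 Ω = 8320∠-88.0° Ω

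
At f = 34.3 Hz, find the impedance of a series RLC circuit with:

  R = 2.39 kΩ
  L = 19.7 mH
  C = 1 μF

Step 1 — Angular frequency: ω = 2π·f = 2π·34.3 = 215.5 rad/s.
Step 2 — Component impedances:
  R: Z = R = 2390 Ω
  L: Z = jωL = j·215.5·0.0197 = 0 + j4.246 Ω
  C: Z = 1/(jωC) = -j/(ω·C) = 0 - j4640 Ω
Step 3 — Series combination: Z_total = R + L + C = 2390 - j4636 Ω = 5216∠-62.7° Ω.

Z = 2390 - j4636 Ω = 5216∠-62.7° Ω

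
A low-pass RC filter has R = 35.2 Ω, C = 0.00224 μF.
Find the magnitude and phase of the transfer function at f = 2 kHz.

Step 1 — Angular frequency: ω = 2π·2000 = 1.257e+04 rad/s.
Step 2 — Transfer function: H(jω) = 1/(1 + jωRC).
Step 3 — Denominator: 1 + jωRC = 1 + j·1.257e+04·35.2·2.24e-09 = 1 + j0.0009908.
Step 4 — H = 1 - j0.0009908.
Step 5 — Magnitude: |H| = 1 (-0.0 dB); phase: φ = -0.1°.

|H| = 1 (-0.0 dB), φ = -0.1°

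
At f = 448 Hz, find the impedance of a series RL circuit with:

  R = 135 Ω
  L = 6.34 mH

Step 1 — Angular frequency: ω = 2π·f = 2π·448 = 2815 rad/s.
Step 2 — Component impedances:
  R: Z = R = 135 Ω
  L: Z = jωL = j·2815·0.00634 = 0 + j17.85 Ω
Step 3 — Series combination: Z_total = R + L = 135 + j17.85 Ω = 136.2∠7.5° Ω.

Z = 135 + j17.85 Ω = 136.2∠7.5° Ω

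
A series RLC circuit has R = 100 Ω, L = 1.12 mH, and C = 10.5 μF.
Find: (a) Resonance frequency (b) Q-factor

Step 1 — Resonance condition Im(Z)=0 gives ω₀ = 1/√(LC).
Step 2 — ω₀ = 1/√(0.00112·1.05e-05) = 9221 rad/s.
Step 3 — f₀ = ω₀/(2π) = 1468 Hz.
Step 4 — Series Q: Q = ω₀L/R = 9221·0.00112/100 = 0.1033.

(a) f₀ = 1468 Hz  (b) Q = 0.1033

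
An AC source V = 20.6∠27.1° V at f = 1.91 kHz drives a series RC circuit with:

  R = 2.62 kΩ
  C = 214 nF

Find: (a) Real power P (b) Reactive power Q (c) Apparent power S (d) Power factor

Step 1 — Angular frequency: ω = 2π·f = 2π·1910 = 1.2e+04 rad/s.
Step 2 — Component impedances:
  R: Z = R = 2620 Ω
  C: Z = 1/(jωC) = -j/(ω·C) = 0 - j389.4 Ω
Step 3 — Series combination: Z_total = R + C = 2620 - j389.4 Ω = 2649∠-8.5° Ω.
Step 4 — Source phasor: V = 20.6∠27.1° V = 18.34 + j9.384 V.
Step 5 — Current: I = V / Z = 0.006327 + j0.004522 A = 0.007777∠35.6° A.
Step 6 — Complex power: S = V·I* = 0.1585 - j0.02355 VA.
Step 7 — Real power: P = Re(S) = 0.1585 W.
Step 8 — Reactive power: Q = Im(S) = -0.02355 VAR.
Step 9 — Apparent power: |S| = 0.1602 VA.
Step 10 — Power factor: PF = P/|S| = 0.9891 (leading).

(a) P = 0.1585 W  (b) Q = -0.02355 VAR  (c) S = 0.1602 VA  (d) PF = 0.9891 (leading)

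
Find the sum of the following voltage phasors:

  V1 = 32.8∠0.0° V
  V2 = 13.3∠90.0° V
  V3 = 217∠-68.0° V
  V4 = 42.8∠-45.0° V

Step 1 — Convert each phasor to rectangular form:
  V1 = 32.8·(cos(0.0°) + j·sin(0.0°)) = 32.8 V
  V2 = 13.3·(cos(90.0°) + j·sin(90.0°)) = 0 + j13.3 V
  V3 = 217·(cos(-68.0°) + j·sin(-68.0°)) = 81.29 - j201.2 V
  V4 = 42.8·(cos(-45.0°) + j·sin(-45.0°)) = 30.26 - j30.26 V
Step 2 — Sum components: V_total = 144.4 - j218.2 V.
Step 3 — Convert to polar: |V_total| = 261.6 V, ∠V_total = -56.5°.

V_total = 261.6∠-56.5° V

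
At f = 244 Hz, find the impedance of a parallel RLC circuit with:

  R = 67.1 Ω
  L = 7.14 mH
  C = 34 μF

Step 1 — Angular frequency: ω = 2π·f = 2π·244 = 1533 rad/s.
Step 2 — Component impedances:
  R: Z = R = 67.1 Ω
  L: Z = jωL = j·1533·0.00714 = 0 + j10.95 Ω
  C: Z = 1/(jωC) = -j/(ω·C) = 0 - j19.18 Ω
Step 3 — Parallel combination: 1/Z_total = 1/R + 1/L + 1/C; Z_total = 8.463 + j22.28 Ω = 23.83∠69.2° Ω.

Z = 8.463 + j22.28 Ω = 23.83∠69.2° Ω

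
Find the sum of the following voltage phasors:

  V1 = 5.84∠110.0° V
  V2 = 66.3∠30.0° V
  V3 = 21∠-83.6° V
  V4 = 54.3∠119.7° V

Step 1 — Convert each phasor to rectangular form:
  V1 = 5.84·(cos(110.0°) + j·sin(110.0°)) = -1.997 + j5.488 V
  V2 = 66.3·(cos(30.0°) + j·sin(30.0°)) = 57.42 + j33.15 V
  V3 = 21·(cos(-83.6°) + j·sin(-83.6°)) = 2.341 - j20.87 V
  V4 = 54.3·(cos(119.7°) + j·sin(119.7°)) = -26.9 + j47.17 V
Step 2 — Sum components: V_total = 30.86 + j64.94 V.
Step 3 — Convert to polar: |V_total| = 71.89 V, ∠V_total = 64.6°.

V_total = 71.89∠64.6° V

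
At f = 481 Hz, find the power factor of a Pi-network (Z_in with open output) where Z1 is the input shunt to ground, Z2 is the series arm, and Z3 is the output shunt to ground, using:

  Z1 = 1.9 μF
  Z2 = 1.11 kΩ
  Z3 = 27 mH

Step 1 — Angular frequency: ω = 2π·f = 2π·481 = 3022 rad/s.
Step 2 — Component impedances:
  Z1: Z = 1/(jωC) = -j/(ω·C) = 0 - j174.1 Ω
  Z2: Z = R = 1110 Ω
  Z3: Z = jωL = j·3022·0.027 = 0 + j81.6 Ω
Step 3 — With open output, the series arm Z2 and the output shunt Z3 appear in series to ground: Z2 + Z3 = 1110 + j81.6 Ω.
Step 4 — Parallel with input shunt Z1: Z_in = Z1 || (Z2 + Z3) = 27.13 - j171.9 Ω = 174∠-81.0° Ω.
Step 5 — Power factor: PF = cos(φ) = Re(Z)/|Z| = 27.13/174 = 0.1559.
Step 6 — Type: Im(Z) = -171.9 ⇒ leading (phase φ = -81.0°).

PF = 0.1559 (leading, φ = -81.0°)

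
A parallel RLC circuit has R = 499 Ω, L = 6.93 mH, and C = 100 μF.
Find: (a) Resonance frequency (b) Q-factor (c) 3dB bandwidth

Step 1 — Resonance: ω₀ = 1/√(LC) = 1/√(0.00693·0.0001) = 1201 rad/s.
Step 2 — f₀ = ω₀/(2π) = 191.2 Hz.
Step 3 — Parallel Q: Q = R/(ω₀L) = 499/(1201·0.00693) = 59.94.
Step 4 — Bandwidth: Δω = ω₀/Q = 20.04 rad/s; BW = Δω/(2π) = 3.189 Hz.

(a) f₀ = 191.2 Hz  (b) Q = 59.94  (c) BW = 3.189 Hz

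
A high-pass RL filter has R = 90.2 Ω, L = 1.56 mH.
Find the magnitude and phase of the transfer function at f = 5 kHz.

Step 1 — Angular frequency: ω = 2π·5000 = 3.142e+04 rad/s.
Step 2 — Transfer function: H(jω) = jωL/(R + jωL).
Step 3 — Numerator jωL = j·49.01; denominator R + jωL = 90.2 + j49.01.
Step 4 — H = 0.2279 + j0.4195.
Step 5 — Magnitude: |H| = 0.4774 (-6.4 dB); phase: φ = 61.5°.

|H| = 0.4774 (-6.4 dB), φ = 61.5°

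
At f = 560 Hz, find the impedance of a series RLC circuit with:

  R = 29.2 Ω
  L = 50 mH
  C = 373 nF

Step 1 — Angular frequency: ω = 2π·f = 2π·560 = 3519 rad/s.
Step 2 — Component impedances:
  R: Z = R = 29.2 Ω
  L: Z = jωL = j·3519·0.05 = 0 + j175.9 Ω
  C: Z = 1/(jωC) = -j/(ω·C) = 0 - j761.9 Ω
Step 3 — Series combination: Z_total = R + L + C = 29.2 - j586 Ω = 586.7∠-87.1° Ω.

Z = 29.2 - j586 Ω = 586.7∠-87.1° Ω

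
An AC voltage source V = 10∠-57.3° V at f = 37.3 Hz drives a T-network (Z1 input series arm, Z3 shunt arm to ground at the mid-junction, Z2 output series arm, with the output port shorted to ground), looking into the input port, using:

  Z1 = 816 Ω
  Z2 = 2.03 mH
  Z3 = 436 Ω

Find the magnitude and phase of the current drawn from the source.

Step 1 — Angular frequency: ω = 2π·f = 2π·37.3 = 234.4 rad/s.
Step 2 — Component impedances:
  Z1: Z = R = 816 Ω
  Z2: Z = jωL = j·234.4·0.00203 = 0 + j0.4758 Ω
  Z3: Z = R = 436 Ω
Step 3 — With the output port shorted to ground, the output series arm Z2 runs from the junction to ground; the shunt arm Z3 also runs from the junction to ground. They appear in parallel: Z3 || Z2 = 0.0005191 + j0.4758 Ω.
Step 4 — Series with input arm Z1: Z_in = Z1 + (Z3 || Z2) = 816 + j0.4758 Ω = 816∠0.0° Ω.
Step 5 — Source phasor: V = 10∠-57.3° V = 5.402 - j8.415 V.
Step 6 — Ohm's law: I = V / Z_total = (5.402 - j8.415) / (816 + j0.4758) = 0.006615 - j0.01032 A.
Step 7 — Convert to polar: |I| = 0.01225 A, ∠I = -57.3°.

I = 0.01225∠-57.3° A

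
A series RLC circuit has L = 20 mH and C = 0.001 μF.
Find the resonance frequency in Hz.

Step 1 — Resonance condition Im(Z)=0 gives ω₀ = 1/√(LC).
Step 2 — ω₀ = 1/√(0.02·1e-09) = 2.236e+05 rad/s.
Step 3 — f₀ = ω₀/(2π) = 3.559e+04 Hz.

f₀ = 3.559e+04 Hz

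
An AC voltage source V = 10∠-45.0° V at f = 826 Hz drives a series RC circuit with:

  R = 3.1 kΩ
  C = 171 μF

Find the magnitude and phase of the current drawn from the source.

Step 1 — Angular frequency: ω = 2π·f = 2π·826 = 5190 rad/s.
Step 2 — Component impedances:
  R: Z = R = 3100 Ω
  C: Z = 1/(jωC) = -j/(ω·C) = 0 - j1.127 Ω
Step 3 — Series combination: Z_total = R + C = 3100 - j1.127 Ω = 3100∠-0.0° Ω.
Step 4 — Source phasor: V = 10∠-45.0° V = 7.071 - j7.071 V.
Step 5 — Ohm's law: I = V / Z_total = (7.071 - j7.071) / (3100 - j1.127) = 0.002282 - j0.00228 A.
Step 6 — Convert to polar: |I| = 0.003226 A, ∠I = -45.0°.

I = 0.003226∠-45.0° A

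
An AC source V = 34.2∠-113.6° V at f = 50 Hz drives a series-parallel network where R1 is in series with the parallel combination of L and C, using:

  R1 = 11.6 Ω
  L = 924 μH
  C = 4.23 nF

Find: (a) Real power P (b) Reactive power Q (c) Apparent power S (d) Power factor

Step 1 — Angular frequency: ω = 2π·f = 2π·50 = 314.2 rad/s.
Step 2 — Component impedances:
  R1: Z = R = 11.6 Ω
  L: Z = jωL = j·314.2·0.000924 = 0 + j0.2903 Ω
  C: Z = 1/(jωC) = -j/(ω·C) = 0 - j7.525e+05 Ω
Step 3 — Parallel branch: L || C = 1/(1/L + 1/C) = 0 + j0.2903 Ω.
Step 4 — Series with R1: Z_total = R1 + (L || C) = 11.6 + j0.2903 Ω = 11.6∠1.4° Ω.
Step 5 — Source phasor: V = 34.2∠-113.6° V = -13.69 - j31.34 V.
Step 6 — Current: I = V / Z = -1.247 - j2.67 A = 2.947∠-115.0° A.
Step 7 — Complex power: S = V·I* = 100.8 + j2.522 VA.
Step 8 — Real power: P = Re(S) = 100.8 W.
Step 9 — Reactive power: Q = Im(S) = 2.522 VAR.
Step 10 — Apparent power: |S| = 100.8 VA.
Step 11 — Power factor: PF = P/|S| = 0.9997 (lagging).

(a) P = 100.8 W  (b) Q = 2.522 VAR  (c) S = 100.8 VA  (d) PF = 0.9997 (lagging)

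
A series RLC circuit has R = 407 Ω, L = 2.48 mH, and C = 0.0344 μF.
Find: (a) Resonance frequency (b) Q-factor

Step 1 — Resonance condition Im(Z)=0 gives ω₀ = 1/√(LC).
Step 2 — ω₀ = 1/√(0.00248·3.44e-08) = 1.083e+05 rad/s.
Step 3 — f₀ = ω₀/(2π) = 1.723e+04 Hz.
Step 4 — Series Q: Q = ω₀L/R = 1.083e+05·0.00248/407 = 0.6597.

(a) f₀ = 1.723e+04 Hz  (b) Q = 0.6597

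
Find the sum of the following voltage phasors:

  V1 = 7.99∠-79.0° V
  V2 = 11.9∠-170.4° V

Step 1 — Convert each phasor to rectangular form:
  V1 = 7.99·(cos(-79.0°) + j·sin(-79.0°)) = 1.525 - j7.843 V
  V2 = 11.9·(cos(-170.4°) + j·sin(-170.4°)) = -11.73 - j1.985 V
Step 2 — Sum components: V_total = -10.21 - j9.828 V.
Step 3 — Convert to polar: |V_total| = 14.17 V, ∠V_total = -136.1°.

V_total = 14.17∠-136.1° V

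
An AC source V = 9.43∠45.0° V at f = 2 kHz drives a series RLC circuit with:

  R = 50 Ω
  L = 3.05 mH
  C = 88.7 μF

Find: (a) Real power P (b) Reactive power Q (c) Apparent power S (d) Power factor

Step 1 — Angular frequency: ω = 2π·f = 2π·2000 = 1.257e+04 rad/s.
Step 2 — Component impedances:
  R: Z = R = 50 Ω
  L: Z = jωL = j·1.257e+04·0.00305 = 0 + j38.33 Ω
  C: Z = 1/(jωC) = -j/(ω·C) = 0 - j0.8972 Ω
Step 3 — Series combination: Z_total = R + L + C = 50 + j37.43 Ω = 62.46∠36.8° Ω.
Step 4 — Source phasor: V = 9.43∠45.0° V = 6.668 + j6.668 V.
Step 5 — Current: I = V / Z = 0.1494 + j0.02149 A = 0.151∠8.2° A.
Step 6 — Complex power: S = V·I* = 1.14 + j0.8532 VA.
Step 7 — Real power: P = Re(S) = 1.14 W.
Step 8 — Reactive power: Q = Im(S) = 0.8532 VAR.
Step 9 — Apparent power: |S| = 1.424 VA.
Step 10 — Power factor: PF = P/|S| = 0.8005 (lagging).

(a) P = 1.14 W  (b) Q = 0.8532 VAR  (c) S = 1.424 VA  (d) PF = 0.8005 (lagging)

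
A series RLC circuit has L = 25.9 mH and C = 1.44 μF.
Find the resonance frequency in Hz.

Step 1 — Resonance condition Im(Z)=0 gives ω₀ = 1/√(LC).
Step 2 — ω₀ = 1/√(0.0259·1.44e-06) = 5178 rad/s.
Step 3 — f₀ = ω₀/(2π) = 824.1 Hz.

f₀ = 824.1 Hz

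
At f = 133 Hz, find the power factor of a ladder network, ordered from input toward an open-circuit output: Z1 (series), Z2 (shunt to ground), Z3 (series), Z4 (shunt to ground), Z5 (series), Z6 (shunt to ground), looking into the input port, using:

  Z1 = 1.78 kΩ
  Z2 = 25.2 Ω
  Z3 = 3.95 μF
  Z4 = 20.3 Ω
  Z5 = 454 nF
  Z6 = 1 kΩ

Step 1 — Angular frequency: ω = 2π·f = 2π·133 = 835.7 rad/s.
Step 2 — Component impedances:
  Z1: Z = R = 1780 Ω
  Z2: Z = R = 25.2 Ω
  Z3: Z = 1/(jωC) = -j/(ω·C) = 0 - j303 Ω
  Z4: Z = R = 20.3 Ω
  Z5: Z = 1/(jωC) = -j/(ω·C) = 0 - j2636 Ω
  Z6: Z = R = 1000 Ω
Step 3 — Ladder network (open output): work backward from the far end, alternating series and parallel combinations. Z_in = 1805 - j2.049 Ω = 1805∠-0.1° Ω.
Step 4 — Power factor: PF = cos(φ) = Re(Z)/|Z| = 1805/1805 = 1.
Step 5 — Type: Im(Z) = -2.049 ⇒ leading (phase φ = -0.1°).

PF = 1 (leading, φ = -0.1°)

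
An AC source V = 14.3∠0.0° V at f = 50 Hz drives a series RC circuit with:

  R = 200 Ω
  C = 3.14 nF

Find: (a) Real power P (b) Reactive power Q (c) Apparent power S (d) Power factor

Step 1 — Angular frequency: ω = 2π·f = 2π·50 = 314.2 rad/s.
Step 2 — Component impedances:
  R: Z = R = 200 Ω
  C: Z = 1/(jωC) = -j/(ω·C) = 0 - j1.014e+06 Ω
Step 3 — Series combination: Z_total = R + C = 200 - j1.014e+06 Ω = 1.014e+06∠-90.0° Ω.
Step 4 — Source phasor: V = 14.3∠0.0° V = 14.3 V.
Step 5 — Current: I = V / Z = 2.783e-09 + j1.411e-05 A = 1.411e-05∠90.0° A.
Step 6 — Complex power: S = V·I* = 3.98e-08 - j0.0002017 VA.
Step 7 — Real power: P = Re(S) = 3.98e-08 W.
Step 8 — Reactive power: Q = Im(S) = -0.0002017 VAR.
Step 9 — Apparent power: |S| = 0.0002017 VA.
Step 10 — Power factor: PF = P/|S| = 0.0001973 (leading).

(a) P = 3.98e-08 W  (b) Q = -0.0002017 VAR  (c) S = 0.0002017 VA  (d) PF = 0.0001973 (leading)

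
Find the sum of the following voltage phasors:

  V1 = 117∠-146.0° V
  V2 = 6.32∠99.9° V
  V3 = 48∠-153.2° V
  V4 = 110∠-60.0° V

Step 1 — Convert each phasor to rectangular form:
  V1 = 117·(cos(-146.0°) + j·sin(-146.0°)) = -97 - j65.43 V
  V2 = 6.32·(cos(99.9°) + j·sin(99.9°)) = -1.087 + j6.226 V
  V3 = 48·(cos(-153.2°) + j·sin(-153.2°)) = -42.84 - j21.64 V
  V4 = 110·(cos(-60.0°) + j·sin(-60.0°)) = 55 - j95.26 V
Step 2 — Sum components: V_total = -85.93 - j176.1 V.
Step 3 — Convert to polar: |V_total| = 196 V, ∠V_total = -116.0°.

V_total = 196∠-116.0° V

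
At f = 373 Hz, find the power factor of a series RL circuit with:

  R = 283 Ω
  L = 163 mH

Step 1 — Angular frequency: ω = 2π·f = 2π·373 = 2344 rad/s.
Step 2 — Component impedances:
  R: Z = R = 283 Ω
  L: Z = jωL = j·2344·0.163 = 0 + j382 Ω
Step 3 — Series combination: Z_total = R + L = 283 + j382 Ω = 475.4∠53.5° Ω.
Step 4 — Power factor: PF = cos(φ) = Re(Z)/|Z| = 283/475.4 = 0.5953.
Step 5 — Type: Im(Z) = 382 ⇒ lagging (phase φ = 53.5°).

PF = 0.5953 (lagging, φ = 53.5°)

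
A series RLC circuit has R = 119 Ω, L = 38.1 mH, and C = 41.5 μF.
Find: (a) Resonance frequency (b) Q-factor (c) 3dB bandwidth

Step 1 — Resonance: ω₀ = 1/√(LC) = 1/√(0.0381·4.15e-05) = 795.3 rad/s.
Step 2 — f₀ = ω₀/(2π) = 126.6 Hz.
Step 3 — Series Q: Q = ω₀L/R = 795.3·0.0381/119 = 0.2546.
Step 4 — Bandwidth: Δω = ω₀/Q = 3123 rad/s; BW = Δω/(2π) = 497.1 Hz.

(a) f₀ = 126.6 Hz  (b) Q = 0.2546  (c) BW = 497.1 Hz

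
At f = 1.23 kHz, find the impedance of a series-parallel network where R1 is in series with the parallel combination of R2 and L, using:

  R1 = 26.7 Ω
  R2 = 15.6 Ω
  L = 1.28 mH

Step 1 — Angular frequency: ω = 2π·f = 2π·1230 = 7728 rad/s.
Step 2 — Component impedances:
  R1: Z = R = 26.7 Ω
  R2: Z = R = 15.6 Ω
  L: Z = jωL = j·7728·0.00128 = 0 + j9.892 Ω
Step 3 — Parallel branch: R2 || L = 1/(1/R2 + 1/L) = 4.474 + j7.055 Ω.
Step 4 — Series with R1: Z_total = R1 + (R2 || L) = 31.17 + j7.055 Ω = 31.96∠12.8° Ω.

Z = 31.17 + j7.055 Ω = 31.96∠12.8° Ω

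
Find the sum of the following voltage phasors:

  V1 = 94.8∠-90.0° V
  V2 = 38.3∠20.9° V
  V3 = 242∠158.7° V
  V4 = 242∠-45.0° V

Step 1 — Convert each phasor to rectangular form:
  V1 = 94.8·(cos(-90.0°) + j·sin(-90.0°)) = 0 - j94.8 V
  V2 = 38.3·(cos(20.9°) + j·sin(20.9°)) = 35.78 + j13.66 V
  V3 = 242·(cos(158.7°) + j·sin(158.7°)) = -225.5 + j87.91 V
  V4 = 242·(cos(-45.0°) + j·sin(-45.0°)) = 171.1 - j171.1 V
Step 2 — Sum components: V_total = -18.57 - j164.3 V.
Step 3 — Convert to polar: |V_total| = 165.4 V, ∠V_total = -96.4°.

V_total = 165.4∠-96.4° V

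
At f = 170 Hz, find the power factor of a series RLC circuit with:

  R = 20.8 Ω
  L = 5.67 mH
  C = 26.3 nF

Step 1 — Angular frequency: ω = 2π·f = 2π·170 = 1068 rad/s.
Step 2 — Component impedances:
  R: Z = R = 20.8 Ω
  L: Z = jωL = j·1068·0.00567 = 0 + j6.056 Ω
  C: Z = 1/(jωC) = -j/(ω·C) = 0 - j3.56e+04 Ω
Step 3 — Series combination: Z_total = R + L + C = 20.8 - j3.559e+04 Ω = 3.559e+04∠-90.0° Ω.
Step 4 — Power factor: PF = cos(φ) = Re(Z)/|Z| = 20.8/3.559e+04 = 0.0005844.
Step 5 — Type: Im(Z) = -3.559e+04 ⇒ leading (phase φ = -90.0°).

PF = 0.0005844 (leading, φ = -90.0°)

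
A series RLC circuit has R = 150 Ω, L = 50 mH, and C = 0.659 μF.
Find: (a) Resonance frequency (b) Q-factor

Step 1 — Resonance condition Im(Z)=0 gives ω₀ = 1/√(LC).
Step 2 — ω₀ = 1/√(0.05·6.59e-07) = 5509 rad/s.
Step 3 — f₀ = ω₀/(2π) = 876.8 Hz.
Step 4 — Series Q: Q = ω₀L/R = 5509·0.05/150 = 1.836.

(a) f₀ = 876.8 Hz  (b) Q = 1.836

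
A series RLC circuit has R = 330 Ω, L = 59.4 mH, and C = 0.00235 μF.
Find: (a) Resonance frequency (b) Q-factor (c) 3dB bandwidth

Step 1 — Resonance condition Im(Z)=0 gives ω₀ = 1/√(LC).
Step 2 — ω₀ = 1/√(0.0594·2.35e-09) = 8.464e+04 rad/s.
Step 3 — f₀ = ω₀/(2π) = 1.347e+04 Hz.
Step 4 — Series Q: Q = ω₀L/R = 8.464e+04·0.0594/330 = 15.24.
Step 5 — 3dB bandwidth: Δω = ω₀/Q = 5556 rad/s; BW = Δω/(2π) = 884.2 Hz.

(a) f₀ = 1.347e+04 Hz  (b) Q = 15.24  (c) BW = 884.2 Hz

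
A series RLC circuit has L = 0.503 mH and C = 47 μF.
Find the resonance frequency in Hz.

Step 1 — Resonance condition Im(Z)=0 gives ω₀ = 1/√(LC).
Step 2 — ω₀ = 1/√(0.000503·4.7e-05) = 6504 rad/s.
Step 3 — f₀ = ω₀/(2π) = 1035 Hz.

f₀ = 1035 Hz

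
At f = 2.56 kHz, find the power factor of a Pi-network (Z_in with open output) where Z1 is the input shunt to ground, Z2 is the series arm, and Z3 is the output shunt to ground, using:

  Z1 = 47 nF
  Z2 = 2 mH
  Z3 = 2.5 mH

Step 1 — Angular frequency: ω = 2π·f = 2π·2560 = 1.608e+04 rad/s.
Step 2 — Component impedances:
  Z1: Z = 1/(jωC) = -j/(ω·C) = 0 - j1323 Ω
  Z2: Z = jωL = j·1.608e+04·0.002 = 0 + j32.17 Ω
  Z3: Z = jωL = j·1.608e+04·0.0025 = 0 + j40.21 Ω
Step 3 — With open output, the series arm Z2 and the output shunt Z3 appear in series to ground: Z2 + Z3 = 0 + j72.38 Ω.
Step 4 — Parallel with input shunt Z1: Z_in = Z1 || (Z2 + Z3) = 0 + j76.57 Ω = 76.57∠90.0° Ω.
Step 5 — Power factor: PF = cos(φ) = Re(Z)/|Z| = -0/76.57 = -0.
Step 6 — Type: Im(Z) = 76.57 ⇒ lagging (phase φ = 90.0°).

PF = -0 (lagging, φ = 90.0°)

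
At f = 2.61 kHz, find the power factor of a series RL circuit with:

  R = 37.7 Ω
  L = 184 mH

Step 1 — Angular frequency: ω = 2π·f = 2π·2610 = 1.64e+04 rad/s.
Step 2 — Component impedances:
  R: Z = R = 37.7 Ω
  L: Z = jωL = j·1.64e+04·0.184 = 0 + j3017 Ω
Step 3 — Series combination: Z_total = R + L = 37.7 + j3017 Ω = 3018∠89.3° Ω.
Step 4 — Power factor: PF = cos(φ) = Re(Z)/|Z| = 37.7/3018 = 0.01249.
Step 5 — Type: Im(Z) = 3017 ⇒ lagging (phase φ = 89.3°).

PF = 0.01249 (lagging, φ = 89.3°)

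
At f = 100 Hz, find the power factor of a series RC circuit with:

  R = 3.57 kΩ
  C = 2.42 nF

Step 1 — Angular frequency: ω = 2π·f = 2π·100 = 628.3 rad/s.
Step 2 — Component impedances:
  R: Z = R = 3570 Ω
  C: Z = 1/(jωC) = -j/(ω·C) = 0 - j6.577e+05 Ω
Step 3 — Series combination: Z_total = R + C = 3570 - j6.577e+05 Ω = 6.577e+05∠-89.7° Ω.
Step 4 — Power factor: PF = cos(φ) = Re(Z)/|Z| = 3570/6.577e+05 = 0.005428.
Step 5 — Type: Im(Z) = -6.577e+05 ⇒ leading (phase φ = -89.7°).

PF = 0.005428 (leading, φ = -89.7°)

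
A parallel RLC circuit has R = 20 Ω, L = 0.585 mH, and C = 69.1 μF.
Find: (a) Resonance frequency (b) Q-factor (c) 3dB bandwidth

Step 1 — Resonance: ω₀ = 1/√(LC) = 1/√(0.000585·6.91e-05) = 4974 rad/s.
Step 2 — f₀ = ω₀/(2π) = 791.6 Hz.
Step 3 — Parallel Q: Q = R/(ω₀L) = 20/(4974·0.000585) = 6.874.
Step 4 — Bandwidth: Δω = ω₀/Q = 723.6 rad/s; BW = Δω/(2π) = 115.2 Hz.

(a) f₀ = 791.6 Hz  (b) Q = 6.874  (c) BW = 115.2 Hz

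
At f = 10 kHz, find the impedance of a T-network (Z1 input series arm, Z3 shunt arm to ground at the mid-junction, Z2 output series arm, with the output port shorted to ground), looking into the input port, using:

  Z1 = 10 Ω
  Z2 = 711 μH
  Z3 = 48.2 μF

Step 1 — Angular frequency: ω = 2π·f = 2π·1e+04 = 6.283e+04 rad/s.
Step 2 — Component impedances:
  Z1: Z = R = 10 Ω
  Z2: Z = jωL = j·6.283e+04·0.000711 = 0 + j44.67 Ω
  Z3: Z = 1/(jωC) = -j/(ω·C) = 0 - j0.3302 Ω
Step 3 — With the output port shorted to ground, the output series arm Z2 runs from the junction to ground; the shunt arm Z3 also runs from the junction to ground. They appear in parallel: Z3 || Z2 = 0 - j0.3327 Ω.
Step 4 — Series with input arm Z1: Z_in = Z1 + (Z3 || Z2) = 10 - j0.3327 Ω = 10.01∠-1.9° Ω.

Z = 10 - j0.3327 Ω = 10.01∠-1.9° Ω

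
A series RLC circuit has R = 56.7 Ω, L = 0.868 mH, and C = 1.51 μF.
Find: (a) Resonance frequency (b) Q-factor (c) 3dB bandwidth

Step 1 — Resonance: ω₀ = 1/√(LC) = 1/√(0.000868·1.51e-06) = 2.762e+04 rad/s.
Step 2 — f₀ = ω₀/(2π) = 4396 Hz.
Step 3 — Series Q: Q = ω₀L/R = 2.762e+04·0.000868/56.7 = 0.4229.
Step 4 — Bandwidth: Δω = ω₀/Q = 6.532e+04 rad/s; BW = Δω/(2π) = 1.04e+04 Hz.

(a) f₀ = 4396 Hz  (b) Q = 0.4229  (c) BW = 1.04e+04 Hz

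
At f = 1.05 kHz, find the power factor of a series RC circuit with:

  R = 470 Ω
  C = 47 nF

Step 1 — Angular frequency: ω = 2π·f = 2π·1050 = 6597 rad/s.
Step 2 — Component impedances:
  R: Z = R = 470 Ω
  C: Z = 1/(jωC) = -j/(ω·C) = 0 - j3225 Ω
Step 3 — Series combination: Z_total = R + C = 470 - j3225 Ω = 3259∠-81.7° Ω.
Step 4 — Power factor: PF = cos(φ) = Re(Z)/|Z| = 470/3259 = 0.1442.
Step 5 — Type: Im(Z) = -3225 ⇒ leading (phase φ = -81.7°).

PF = 0.1442 (leading, φ = -81.7°)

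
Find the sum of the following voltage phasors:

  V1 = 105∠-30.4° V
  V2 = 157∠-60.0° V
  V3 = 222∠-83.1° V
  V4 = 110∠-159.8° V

Step 1 — Convert each phasor to rectangular form:
  V1 = 105·(cos(-30.4°) + j·sin(-30.4°)) = 90.56 - j53.13 V
  V2 = 157·(cos(-60.0°) + j·sin(-60.0°)) = 78.5 - j136 V
  V3 = 222·(cos(-83.1°) + j·sin(-83.1°)) = 26.67 - j220.4 V
  V4 = 110·(cos(-159.8°) + j·sin(-159.8°)) = -103.2 - j37.98 V
Step 2 — Sum components: V_total = 92.5 - j447.5 V.
Step 3 — Convert to polar: |V_total| = 456.9 V, ∠V_total = -78.3°.

V_total = 456.9∠-78.3° V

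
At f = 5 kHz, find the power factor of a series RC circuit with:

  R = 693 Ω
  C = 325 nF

Step 1 — Angular frequency: ω = 2π·f = 2π·5000 = 3.142e+04 rad/s.
Step 2 — Component impedances:
  R: Z = R = 693 Ω
  C: Z = 1/(jωC) = -j/(ω·C) = 0 - j97.94 Ω
Step 3 — Series combination: Z_total = R + C = 693 - j97.94 Ω = 699.9∠-8.0° Ω.
Step 4 — Power factor: PF = cos(φ) = Re(Z)/|Z| = 693/699.89 = 0.9902.
Step 5 — Type: Im(Z) = -97.94 ⇒ leading (phase φ = -8.0°).

PF = 0.9902 (leading, φ = -8.0°)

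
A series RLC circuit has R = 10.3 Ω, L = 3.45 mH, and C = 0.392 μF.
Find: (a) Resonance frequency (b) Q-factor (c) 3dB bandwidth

Step 1 — Resonance: ω₀ = 1/√(LC) = 1/√(0.00345·3.92e-07) = 2.719e+04 rad/s.
Step 2 — f₀ = ω₀/(2π) = 4328 Hz.
Step 3 — Series Q: Q = ω₀L/R = 2.719e+04·0.00345/10.3 = 9.108.
Step 4 — Bandwidth: Δω = ω₀/Q = 2986 rad/s; BW = Δω/(2π) = 475.2 Hz.

(a) f₀ = 4328 Hz  (b) Q = 9.108  (c) BW = 475.2 Hz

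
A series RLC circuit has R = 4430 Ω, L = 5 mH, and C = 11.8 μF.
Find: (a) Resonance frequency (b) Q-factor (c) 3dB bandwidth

Step 1 — Resonance: ω₀ = 1/√(LC) = 1/√(0.005·1.18e-05) = 4117 rad/s.
Step 2 — f₀ = ω₀/(2π) = 655.2 Hz.
Step 3 — Series Q: Q = ω₀L/R = 4117·0.005/4430 = 0.004647.
Step 4 — Bandwidth: Δω = ω₀/Q = 8.86e+05 rad/s; BW = Δω/(2π) = 1.41e+05 Hz.

(a) f₀ = 655.2 Hz  (b) Q = 0.004647  (c) BW = 1.41e+05 Hz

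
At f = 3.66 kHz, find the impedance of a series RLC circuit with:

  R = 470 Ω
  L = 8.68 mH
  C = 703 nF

Step 1 — Angular frequency: ω = 2π·f = 2π·3660 = 2.3e+04 rad/s.
Step 2 — Component impedances:
  R: Z = R = 470 Ω
  L: Z = jωL = j·2.3e+04·0.00868 = 0 + j199.6 Ω
  C: Z = 1/(jωC) = -j/(ω·C) = 0 - j61.86 Ω
Step 3 — Series combination: Z_total = R + L + C = 470 + j137.8 Ω = 489.8∠16.3° Ω.

Z = 470 + j137.8 Ω = 489.8∠16.3° Ω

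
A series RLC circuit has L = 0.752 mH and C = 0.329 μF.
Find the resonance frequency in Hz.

Step 1 — Resonance condition Im(Z)=0 gives ω₀ = 1/√(LC).
Step 2 — ω₀ = 1/√(0.000752·3.29e-07) = 6.358e+04 rad/s.
Step 3 — f₀ = ω₀/(2π) = 1.012e+04 Hz.

f₀ = 1.012e+04 Hz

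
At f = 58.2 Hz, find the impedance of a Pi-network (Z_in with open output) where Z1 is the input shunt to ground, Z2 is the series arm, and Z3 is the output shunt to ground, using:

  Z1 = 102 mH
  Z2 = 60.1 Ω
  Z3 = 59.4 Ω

Step 1 — Angular frequency: ω = 2π·f = 2π·58.2 = 365.7 rad/s.
Step 2 — Component impedances:
  Z1: Z = jωL = j·365.7·0.102 = 0 + j37.3 Ω
  Z2: Z = R = 60.1 Ω
  Z3: Z = R = 59.4 Ω
Step 3 — With open output, the series arm Z2 and the output shunt Z3 appear in series to ground: Z2 + Z3 = 119.5 Ω.
Step 4 — Parallel with input shunt Z1: Z_in = Z1 || (Z2 + Z3) = 10.61 + j33.99 Ω = 35.61∠72.7° Ω.

Z = 10.61 + j33.99 Ω = 35.61∠72.7° Ω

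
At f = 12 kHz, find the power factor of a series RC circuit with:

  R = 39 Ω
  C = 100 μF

Step 1 — Angular frequency: ω = 2π·f = 2π·1.2e+04 = 7.54e+04 rad/s.
Step 2 — Component impedances:
  R: Z = R = 39 Ω
  C: Z = 1/(jωC) = -j/(ω·C) = 0 - j0.1326 Ω
Step 3 — Series combination: Z_total = R + C = 39 - j0.1326 Ω = 39∠-0.2° Ω.
Step 4 — Power factor: PF = cos(φ) = Re(Z)/|Z| = 39/39 = 1.
Step 5 — Type: Im(Z) = -0.1326 ⇒ leading (phase φ = -0.2°).

PF = 1 (leading, φ = -0.2°)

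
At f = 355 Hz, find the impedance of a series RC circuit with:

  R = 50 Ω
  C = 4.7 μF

Step 1 — Angular frequency: ω = 2π·f = 2π·355 = 2231 rad/s.
Step 2 — Component impedances:
  R: Z = R = 50 Ω
  C: Z = 1/(jωC) = -j/(ω·C) = 0 - j95.39 Ω
Step 3 — Series combination: Z_total = R + C = 50 - j95.39 Ω = 107.7∠-62.3° Ω.

Z = 50 - j95.39 Ω = 107.7∠-62.3° Ω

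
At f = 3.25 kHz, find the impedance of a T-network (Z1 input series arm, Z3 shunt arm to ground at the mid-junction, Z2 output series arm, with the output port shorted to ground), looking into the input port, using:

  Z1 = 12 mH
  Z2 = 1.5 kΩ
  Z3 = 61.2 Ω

Step 1 — Angular frequency: ω = 2π·f = 2π·3250 = 2.042e+04 rad/s.
Step 2 — Component impedances:
  Z1: Z = jωL = j·2.042e+04·0.012 = 0 + j245 Ω
  Z2: Z = R = 1500 Ω
  Z3: Z = R = 61.2 Ω
Step 3 — With the output port shorted to ground, the output series arm Z2 runs from the junction to ground; the shunt arm Z3 also runs from the junction to ground. They appear in parallel: Z3 || Z2 = 58.8 Ω.
Step 4 — Series with input arm Z1: Z_in = Z1 + (Z3 || Z2) = 58.8 + j245 Ω = 252∠76.5° Ω.

Z = 58.8 + j245 Ω = 252∠76.5° Ω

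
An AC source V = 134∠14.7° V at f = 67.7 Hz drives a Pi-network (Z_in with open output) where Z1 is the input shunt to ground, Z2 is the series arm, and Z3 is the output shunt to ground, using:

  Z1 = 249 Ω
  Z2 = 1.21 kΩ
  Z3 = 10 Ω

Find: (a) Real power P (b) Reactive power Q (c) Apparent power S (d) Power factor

Step 1 — Angular frequency: ω = 2π·f = 2π·67.7 = 425.4 rad/s.
Step 2 — Component impedances:
  Z1: Z = R = 249 Ω
  Z2: Z = R = 1210 Ω
  Z3: Z = R = 10 Ω
Step 3 — With open output, the series arm Z2 and the output shunt Z3 appear in series to ground: Z2 + Z3 = 1220 Ω.
Step 4 — Parallel with input shunt Z1: Z_in = Z1 || (Z2 + Z3) = 206.8 Ω = 206.8∠0.0° Ω.
Step 5 — Source phasor: V = 134∠14.7° V = 129.6 + j34 V.
Step 6 — Current: I = V / Z = 0.6268 + j0.1644 A = 0.648∠14.7° A.
Step 7 — Complex power: S = V·I* = 86.83 VA.
Step 8 — Real power: P = Re(S) = 86.83 W.
Step 9 — Reactive power: Q = Im(S) = 0 VAR.
Step 10 — Apparent power: |S| = 86.83 VA.
Step 11 — Power factor: PF = P/|S| = 1 (unity).

(a) P = 86.83 W  (b) Q = 0 VAR  (c) S = 86.83 VA  (d) PF = 1 (unity)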